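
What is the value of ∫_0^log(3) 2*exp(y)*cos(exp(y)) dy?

Let u = exp(y), so du = exp(y) dy. When y = 0, u = 1; when y = log(3), u = 3.
The integral becomes 2·∫ cos(u) du from 1 to 3, with antiderivative 2*sin(u).
Back in y: F(y) = 2*sin(exp(y)).
Then F(log(3)) - F(0) = (2*sin(3)) - (2*sin(1)) = -2*sin(1) + 2*sin(3).

-2*sin(1) + 2*sin(3)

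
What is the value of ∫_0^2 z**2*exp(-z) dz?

2 - 10*exp(-2)

Integrate by parts twice (u = z^2, dv = exp(-z) dz).
An antiderivative is F(z) = (-z**2 - 2*z - 2)*exp(-z).
Then F(2) - F(0) = (-10*exp(-2)) - (-2) = 2 - 10*exp(-2).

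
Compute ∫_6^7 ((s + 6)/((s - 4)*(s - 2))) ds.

-4*log(5) + 3*log(2) + 5*log(3)

Factor the denominator: s**2 - 6*s + 8 = (s - 2)(s - 4).
Partial fractions: (s + 6)/((s - 4)*(s - 2)) = -4/(s - 2) + 5/(s - 4).
An antiderivative is F(s) = 5*log(s - 4) - 4*log(s - 2).
Then F(7) - F(6) = (-4*log(5) + 5*log(3)) - (-log(8)) = -4*log(5) + 3*log(2) + 5*log(3).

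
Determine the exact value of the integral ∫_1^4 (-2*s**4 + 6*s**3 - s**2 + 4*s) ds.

-177/10

By the power rule, an antiderivative is F(s) = -2*s**5/5 + 3*s**4/2 - s**3/3 + 2*s**2.
Then F(4) - F(1) = (-224/15) - (83/30) = -177/10.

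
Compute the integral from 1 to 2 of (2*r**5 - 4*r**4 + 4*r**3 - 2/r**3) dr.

209/20

By the power rule, an antiderivative is F(r) = r**6/3 - 4*r**5/5 + r**4 + r**(-2).
Then F(2) - F(1) = (719/60) - (23/15) = 209/20.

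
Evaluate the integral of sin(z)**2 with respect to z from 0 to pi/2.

pi/4

Use the identity sin^2(z) = (1 - cos(2*z))/2.
An antiderivative is F(z) = z/2 - sin(2*z)/4.
Then F(pi/2) - F(0) = (pi/4) - (0) = pi/4.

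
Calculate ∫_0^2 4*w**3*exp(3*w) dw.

Integrate by parts 3 times (u = w^3, dv = 4*exp(3*w) dw).
An antiderivative is F(w) = (36*w**3 - 36*w**2 + 24*w - 8)*exp(3*w)/27.
Then F(2) - F(0) = (184*exp(6)/27) - (-8/27) = 8/27 + 184*exp(6)/27.

8/27 + 184*exp(6)/27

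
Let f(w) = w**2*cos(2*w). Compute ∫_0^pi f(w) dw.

pi/2

Integrate by parts twice (u = w^2, dv = cos(2*w) dw).
An antiderivative is F(w) = w**2*sin(2*w)/2 + w*cos(2*w)/2 - sin(2*w)/4.
Then F(pi) - F(0) = (pi/2) - (0) = pi/2.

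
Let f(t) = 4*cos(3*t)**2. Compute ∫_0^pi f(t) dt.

2*pi

Use the identity cos^2(3*t) = (1 + cos(6*t))/2.
An antiderivative is F(t) = 2*t + sin(6*t)/3.
Then F(pi) - F(0) = (2*pi) - (0) = 2*pi.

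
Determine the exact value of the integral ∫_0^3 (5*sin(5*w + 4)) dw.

-cos(19) + cos(4)

Let u = 5*w + 4, so du = 5 dw. When w = 0, u = 4; when w = 3, u = 19.
The integral becomes ∫ sin(u) du from 4 to 19, with antiderivative -cos(u).
Back in w: F(w) = -cos(5*w + 4).
Then F(3) - F(0) = (-cos(19)) - (-cos(4)) = -cos(19) + cos(4).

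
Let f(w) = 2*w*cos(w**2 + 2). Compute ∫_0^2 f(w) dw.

-sin(2) + sin(6)

Let u = w**2 + 2, so du = 2*w dw. When w = 0, u = 2; when w = 2, u = 6.
The integral becomes ∫ cos(u) du from 2 to 6, with antiderivative sin(u).
Back in w: F(w) = sin(w**2 + 2).
Then F(2) - F(0) = (sin(6)) - (sin(2)) = -sin(2) + sin(6).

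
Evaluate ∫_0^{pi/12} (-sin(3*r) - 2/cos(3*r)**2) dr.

An antiderivative is F(r) = cos(3*r)/3 - 2*tan(3*r)/3.
Then F(pi/12) - F(0) = (-2/3 + sqrt(2)/6) - (1/3) = -1 + sqrt(2)/6.

-1 + sqrt(2)/6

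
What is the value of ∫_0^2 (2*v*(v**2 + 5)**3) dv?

1484

Let u = v**2 + 5, so du = 2*v dv. When v = 0, u = 5; when v = 2, u = 9.
The integral becomes ∫ u**3 du from 5 to 9, with antiderivative u**4/4.
Back in v: F(v) = (v**2 + 5)**4/4.
Then F(2) - F(0) = (6561/4) - (625/4) = 1484.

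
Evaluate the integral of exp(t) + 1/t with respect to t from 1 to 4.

-exp(1) + log(4) + exp(4)

An antiderivative is F(t) = exp(t) + log(t).
Then F(4) - F(1) = (log(4) + exp(4)) - (exp(1)) = -exp(1) + log(4) + exp(4).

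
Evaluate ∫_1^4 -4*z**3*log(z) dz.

Integrate by parts once (u = ln z, dv = -4*z**3 dz).
An antiderivative is F(z) = -z**4*(4*log(z) - 1)/4.
Then F(4) - F(1) = (64 - 512*log(2)) - (1/4) = 255/4 - 512*log(2).

255/4 - 512*log(2)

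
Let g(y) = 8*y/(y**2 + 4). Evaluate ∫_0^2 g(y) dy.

log(16)

Let u = y**2 + 4, so du = 2*y dy. When y = 0, u = 4; when y = 2, u = 8.
The integral becomes 4·∫ 1/u du from 4 to 8, with antiderivative 4*log(u).
Back in y: F(y) = 4*log(y**2 + 4).
Then F(2) - F(0) = (12*log(2)) - (8*log(2)) = log(16).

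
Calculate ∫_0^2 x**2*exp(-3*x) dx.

Integrate by parts twice (u = x^2, dv = exp(-3*x) dx).
An antiderivative is F(x) = (-9*x**2 - 6*x - 2)*exp(-3*x)/27.
Then F(2) - F(0) = (-50*exp(-6)/27) - (-2/27) = 2/27 - 50*exp(-6)/27.

2/27 - 50*exp(-6)/27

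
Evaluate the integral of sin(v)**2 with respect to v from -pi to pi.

Use the identity sin^2(v) = (1 - cos(2*v))/2.
An antiderivative is F(v) = v/2 - sin(2*v)/4.
Then F(pi) - F(-pi) = (pi/2) - (-pi/2) = pi.

pi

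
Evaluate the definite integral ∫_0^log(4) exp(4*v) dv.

Let u = exp(v), so du = exp(v) dv. When v = 0, u = 1; when v = log(4), u = 4.
The integral becomes ∫ u**3 du from 1 to 4, with antiderivative u**4/4.
Back in v: F(v) = exp(4*v)/4.
Then F(log(4)) - F(0) = (64) - (1/4) = 255/4.

255/4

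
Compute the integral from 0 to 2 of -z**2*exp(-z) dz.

-2 + 10*exp(-2)

Integrate by parts twice (u = z^2, dv = -exp(-z) dz).
An antiderivative is F(z) = (z**2 + 2*z + 2)*exp(-z).
Then F(2) - F(0) = (10*exp(-2)) - (2) = -2 + 10*exp(-2).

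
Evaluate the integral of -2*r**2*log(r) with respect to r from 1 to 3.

Integrate by parts once (u = ln r, dv = -2*r**2 dr).
An antiderivative is F(r) = -2*r**3*(3*log(r) - 1)/9.
Then F(3) - F(1) = (6 - 18*log(3)) - (2/9) = 52/9 - 18*log(3).

52/9 - 18*log(3)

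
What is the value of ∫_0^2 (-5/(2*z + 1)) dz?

An antiderivative is F(z) = -5*log(2*z + 1)/2.
Then F(2) - F(0) = (-5*log(5)/2) - (0) = -5*log(5)/2.

-5*log(5)/2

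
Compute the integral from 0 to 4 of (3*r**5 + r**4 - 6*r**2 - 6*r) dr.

By the power rule, an antiderivative is F(r) = r**6/2 + r**5/5 - 2*r**3 - 3*r**2.
Then F(4) - F(0) = (10384/5) - (0) = 10384/5.

10384/5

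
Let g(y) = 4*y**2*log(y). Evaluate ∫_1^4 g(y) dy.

Integrate by parts once (u = ln y, dv = 4*y**2 dy).
An antiderivative is F(y) = 4*y**3*(3*log(y) - 1)/9.
Then F(4) - F(1) = (-256/9 + 512*log(2)/3) - (-4/9) = -28 + 512*log(2)/3.

-28 + 512*log(2)/3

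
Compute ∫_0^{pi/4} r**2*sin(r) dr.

-2 - sqrt(2)*pi**2/32 + sqrt(2)*pi/4 + sqrt(2)

Integrate by parts twice (u = r^2, dv = sin(r) dr).
An antiderivative is F(r) = -r**2*cos(r) + 2*r*sin(r) + 2*cos(r).
Then F(pi/4) - F(0) = (sqrt(2)*(-pi**2 + 8*pi + 32)/32) - (2) = -2 - sqrt(2)*pi**2/32 + sqrt(2)*pi/4 + sqrt(2).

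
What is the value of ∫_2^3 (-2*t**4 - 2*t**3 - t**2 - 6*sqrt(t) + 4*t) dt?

-3397/30 - 12*sqrt(3) + 8*sqrt(2)

By the power rule, an antiderivative is F(t) = -2*t**5/5 - t**4/2 - 4*t**(3/2) - t**3/3 + 2*t**2.
Then F(3) - F(2) = (-1287/10 - 12*sqrt(3)) - (-232/15 - 8*sqrt(2)) = -3397/30 - 12*sqrt(3) + 8*sqrt(2).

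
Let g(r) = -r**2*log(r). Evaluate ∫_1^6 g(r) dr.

-72*log(3) - 72*log(2) + 215/9

Integrate by parts once (u = ln r, dv = -r**2 dr).
An antiderivative is F(r) = -r**3*(3*log(r) - 1)/9.
Then F(6) - F(1) = (-72*log(3) - 72*log(2) + 24) - (1/9) = -72*log(3) - 72*log(2) + 215/9.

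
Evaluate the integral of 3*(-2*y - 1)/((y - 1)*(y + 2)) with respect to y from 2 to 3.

Factor the denominator: y**2 + y - 2 = (y + 2)(y - 1).
Partial fractions: 3*(-2*y - 1)/((y - 1)*(y + 2)) = -3/(y + 2) - 3/(y - 1).
An antiderivative is F(y) = -3*log(y - 1) - 3*log(y + 2).
Then F(3) - F(2) = (-3*log(5) - 3*log(2)) - (-log(64)) = -3*log(5) + 3*log(2).

-3*log(5) + 3*log(2)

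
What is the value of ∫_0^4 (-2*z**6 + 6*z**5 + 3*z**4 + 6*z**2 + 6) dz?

6344/35

By the power rule, an antiderivative is F(z) = -2*z**7/7 + z**6 + 3*z**5/5 + 2*z**3 + 6*z.
Then F(4) - F(0) = (6344/35) - (0) = 6344/35.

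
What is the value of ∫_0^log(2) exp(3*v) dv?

Let u = exp(v), so du = exp(v) dv. When v = 0, u = 1; when v = log(2), u = 2.
The integral becomes ∫ u**2 du from 1 to 2, with antiderivative u**3/3.
Back in v: F(v) = exp(3*v)/3.
Then F(log(2)) - F(0) = (8/3) - (1/3) = 7/3.

7/3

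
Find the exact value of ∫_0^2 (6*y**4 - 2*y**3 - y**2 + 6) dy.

By the power rule, an antiderivative is F(y) = 6*y**5/5 - y**4/2 - y**3/3 + 6*y.
Then F(2) - F(0) = (596/15) - (0) = 596/15.

596/15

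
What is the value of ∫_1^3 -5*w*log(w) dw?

10 - 45*log(3)/2

Integrate by parts once (u = ln w, dv = -5*w dw).
An antiderivative is F(w) = -5*w**2*(2*log(w) - 1)/4.
Then F(3) - F(1) = (45/4 - 45*log(3)/2) - (5/4) = 10 - 45*log(3)/2.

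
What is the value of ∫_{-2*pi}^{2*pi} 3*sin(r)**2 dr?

Use the identity sin^2(r) = (1 - cos(2*r))/2.
An antiderivative is F(r) = 3*r/2 - 3*sin(2*r)/4.
Then F(2*pi) - F(-2*pi) = (3*pi) - (-3*pi) = 6*pi.

6*pi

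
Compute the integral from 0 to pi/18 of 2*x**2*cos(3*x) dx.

-2/27 + pi**2/972 + sqrt(3)*pi/81

Integrate by parts twice (u = x^2, dv = 2*cos(3*x) dx).
An antiderivative is F(x) = 2*x**2*sin(3*x)/3 + 4*x*cos(3*x)/9 - 4*sin(3*x)/27.
Then F(pi/18) - F(0) = (-2/27 + pi**2/972 + sqrt(3)*pi/81) - (0) = -2/27 + pi**2/972 + sqrt(3)*pi/81.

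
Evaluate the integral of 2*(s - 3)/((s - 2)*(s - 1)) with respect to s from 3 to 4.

Factor the denominator: s**2 - 3*s + 2 = (s - 1)(s - 2).
Partial fractions: 2*(s - 3)/((s - 2)*(s - 1)) = 4/(s - 1) - 2/(s - 2).
An antiderivative is F(s) = -2*log(s - 2) + 4*log(s - 1).
Then F(4) - F(3) = (log(81/4)) - (log(16)) = log(81/64).

log(81/64)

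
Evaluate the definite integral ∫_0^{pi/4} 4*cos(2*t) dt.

An antiderivative is F(t) = 2*sin(2*t).
Then F(pi/4) - F(0) = (2) - (0) = 2.

2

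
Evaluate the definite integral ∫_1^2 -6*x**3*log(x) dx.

45/8 - 24*log(2)

Integrate by parts once (u = ln x, dv = -6*x**3 dx).
An antiderivative is F(x) = -3*x**4*(4*log(x) - 1)/8.
Then F(2) - F(1) = (6 - 24*log(2)) - (3/8) = 45/8 - 24*log(2).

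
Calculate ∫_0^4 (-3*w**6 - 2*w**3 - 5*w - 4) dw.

-50440/7

By the power rule, an antiderivative is F(w) = -3*w**7/7 - w**4/2 - 5*w**2/2 - 4*w.
Then F(4) - F(0) = (-50440/7) - (0) = -50440/7.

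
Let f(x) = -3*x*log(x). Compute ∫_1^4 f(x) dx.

Integrate by parts once (u = ln x, dv = -3*x dx).
An antiderivative is F(x) = -3*x**2*(2*log(x) - 1)/4.
Then F(4) - F(1) = (12 - 48*log(2)) - (3/4) = 45/4 - 48*log(2).

45/4 - 48*log(2)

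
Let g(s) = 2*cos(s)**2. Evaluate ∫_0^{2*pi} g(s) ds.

2*pi

Use the identity cos^2(s) = (1 + cos(2*s))/2.
An antiderivative is F(s) = s + sin(2*s)/2.
Then F(2*pi) - F(0) = (2*pi) - (0) = 2*pi.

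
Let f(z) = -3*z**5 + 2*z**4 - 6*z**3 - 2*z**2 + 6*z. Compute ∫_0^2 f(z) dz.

By the power rule, an antiderivative is F(z) = -z**6/2 + 2*z**5/5 - 3*z**4/2 - 2*z**3/3 + 3*z**2.
Then F(2) - F(0) = (-548/15) - (0) = -548/15.

-548/15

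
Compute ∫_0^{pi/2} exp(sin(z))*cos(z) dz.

Let u = sin(z), so du = cos(z) dz. When z = 0, u = 0; when z = pi/2, u = 1.
The integral becomes ∫ exp(u) du from 0 to 1, with antiderivative exp(u).
Back in z: F(z) = exp(sin(z)).
Then F(pi/2) - F(0) = (E) - (1) = -1 + E.

-1 + E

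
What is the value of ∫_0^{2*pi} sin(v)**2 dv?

pi

Use the identity sin^2(v) = (1 - cos(2*v))/2.
An antiderivative is F(v) = v/2 - sin(2*v)/4.
Then F(2*pi) - F(0) = (pi) - (0) = pi.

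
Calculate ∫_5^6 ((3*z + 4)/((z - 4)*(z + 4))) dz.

log(40/9)

Factor the denominator: z**2 - 16 = (z + 4)(z - 4).
Partial fractions: (3*z + 4)/((z - 4)*(z + 4)) = 1/(z + 4) + 2/(z - 4).
An antiderivative is F(z) = 2*log(z - 4) + log(z + 4).
Then F(6) - F(5) = (log(40)) - (log(9)) = log(40/9).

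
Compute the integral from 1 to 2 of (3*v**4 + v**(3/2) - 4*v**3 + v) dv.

8*sqrt(2)/5 + 47/10

By the power rule, an antiderivative is F(v) = 2*v**(5/2)/5 + 3*v**5/5 - v**4 + v**2/2.
Then F(2) - F(1) = (8*sqrt(2)/5 + 26/5) - (1/2) = 8*sqrt(2)/5 + 47/10.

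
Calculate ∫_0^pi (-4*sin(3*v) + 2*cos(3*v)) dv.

An antiderivative is F(v) = 2*sin(3*v)/3 + 4*cos(3*v)/3.
Then F(pi) - F(0) = (-4/3) - (4/3) = -8/3.

-8/3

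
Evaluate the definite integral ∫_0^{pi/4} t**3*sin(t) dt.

sqrt(2)*(-384 - pi**3 + 12*pi**2 + 96*pi)/128

Integrate by parts 3 times (u = t^3, dv = sin(t) dt).
An antiderivative is F(t) = -t**3*cos(t) + 3*t**2*sin(t) + 6*t*cos(t) - 6*sin(t).
Then F(pi/4) - F(0) = (sqrt(2)*(-384 - pi**3 + 12*pi**2 + 96*pi)/128) - (0) = sqrt(2)*(-384 - pi**3 + 12*pi**2 + 96*pi)/128.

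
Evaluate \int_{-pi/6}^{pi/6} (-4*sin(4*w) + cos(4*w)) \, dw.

sqrt(3)/4

An antiderivative is F(w) = sin(4*w)/4 + cos(4*w).
Then F(pi/6) - F(-pi/6) = (-1/2 + sqrt(3)/8) - (-1/2 - sqrt(3)/8) = sqrt(3)/4.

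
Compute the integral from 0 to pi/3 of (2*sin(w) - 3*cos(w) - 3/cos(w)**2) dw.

1 - 9*sqrt(3)/2

An antiderivative is F(w) = -3*sin(w) - 2*cos(w) - 3*tan(w).
Then F(pi/3) - F(0) = (-9*sqrt(3)/2 - 1) - (-2) = 1 - 9*sqrt(3)/2.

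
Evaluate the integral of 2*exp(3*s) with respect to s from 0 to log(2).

14/3

Let u = exp(s), so du = exp(s) ds. When s = 0, u = 1; when s = log(2), u = 2.
The integral becomes 2·∫ u**2 du from 1 to 2, with antiderivative 2*u**3/3.
Back in s: F(s) = 2*exp(3*s)/3.
Then F(log(2)) - F(0) = (16/3) - (2/3) = 14/3.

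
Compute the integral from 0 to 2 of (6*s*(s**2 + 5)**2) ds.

Let u = s**2 + 5, so du = 2*s ds. When s = 0, u = 5; when s = 2, u = 9.
The integral becomes 3·∫ u**2 du from 5 to 9, with antiderivative u**3.
Back in s: F(s) = (s**2 + 5)**3.
Then F(2) - F(0) = (729) - (125) = 604.

604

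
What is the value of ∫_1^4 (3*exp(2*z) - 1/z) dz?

-3*exp(2)/2 - log(4) + 3*exp(8)/2

An antiderivative is F(z) = 3*exp(2*z)/2 - log(z).
Then F(4) - F(1) = (-log(4) + 3*exp(8)/2) - (3*exp(2)/2) = -3*exp(2)/2 - log(4) + 3*exp(8)/2.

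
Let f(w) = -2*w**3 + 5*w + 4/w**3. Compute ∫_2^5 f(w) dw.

-12579/50

By the power rule, an antiderivative is F(w) = -w**4/2 + 5*w**2/2 - 2/w**2.
Then F(5) - F(2) = (-6252/25) - (3/2) = -12579/50.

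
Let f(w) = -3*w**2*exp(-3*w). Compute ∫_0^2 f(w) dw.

Integrate by parts twice (u = w^2, dv = -3*exp(-3*w) dw).
An antiderivative is F(w) = (9*w**2 + 6*w + 2)*exp(-3*w)/9.
Then F(2) - F(0) = (50*exp(-6)/9) - (2/9) = -2/9 + 50*exp(-6)/9.

-2/9 + 50*exp(-6)/9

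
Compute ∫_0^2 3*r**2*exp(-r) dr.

Integrate by parts twice (u = r^2, dv = 3*exp(-r) dr).
An antiderivative is F(r) = (-3*r**2 - 6*r - 6)*exp(-r).
Then F(2) - F(0) = (-30*exp(-2)) - (-6) = 6 - 30*exp(-2).

6 - 30*exp(-2)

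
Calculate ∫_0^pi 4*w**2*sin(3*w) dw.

Integrate by parts twice (u = w^2, dv = 4*sin(3*w) dw).
An antiderivative is F(w) = -4*w**2*cos(3*w)/3 + 8*w*sin(3*w)/9 + 8*cos(3*w)/27.
Then F(pi) - F(0) = (-8/27 + 4*pi**2/3) - (8/27) = -16/27 + 4*pi**2/3.

-16/27 + 4*pi**2/3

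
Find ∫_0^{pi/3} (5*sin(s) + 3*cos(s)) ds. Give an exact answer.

5/2 + 3*sqrt(3)/2

An antiderivative is F(s) = 3*sin(s) - 5*cos(s).
Then F(pi/3) - F(0) = (-5/2 + 3*sqrt(3)/2) - (-5) = 5/2 + 3*sqrt(3)/2.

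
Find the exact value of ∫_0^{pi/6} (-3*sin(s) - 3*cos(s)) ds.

An antiderivative is F(s) = -3*sin(s) + 3*cos(s).
Then F(pi/6) - F(0) = (-3/2 + 3*sqrt(3)/2) - (3) = -9/2 + 3*sqrt(3)/2.

-9/2 + 3*sqrt(3)/2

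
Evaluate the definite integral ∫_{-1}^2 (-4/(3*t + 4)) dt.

-4*log(10)/3

An antiderivative is F(t) = -4*log(3*t + 4)/3.
Then F(2) - F(-1) = (-4*log(10)/3) - (0) = -4*log(10)/3.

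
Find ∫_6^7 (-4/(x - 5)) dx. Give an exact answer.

-log(16)

An antiderivative is F(x) = -4*log(x - 5).
Then F(7) - F(6) = (-log(16)) - (0) = -log(16).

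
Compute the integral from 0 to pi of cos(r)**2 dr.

pi/2

Use the identity cos^2(r) = (1 + cos(2*r))/2.
An antiderivative is F(r) = r/2 + sin(2*r)/4.
Then F(pi) - F(0) = (pi/2) - (0) = pi/2.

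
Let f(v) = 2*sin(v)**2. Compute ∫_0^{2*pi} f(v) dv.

Use the identity sin^2(v) = (1 - cos(2*v))/2.
An antiderivative is F(v) = v - sin(2*v)/2.
Then F(2*pi) - F(0) = (2*pi) - (0) = 2*pi.

2*pi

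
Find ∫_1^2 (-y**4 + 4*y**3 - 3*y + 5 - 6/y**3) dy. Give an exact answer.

141/20

By the power rule, an antiderivative is F(y) = -y**5/5 + y**4 - 3*y**2/2 + 5*y + 3/y**2.
Then F(2) - F(1) = (287/20) - (73/10) = 141/20.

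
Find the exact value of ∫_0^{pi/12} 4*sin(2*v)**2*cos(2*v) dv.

1/12

Let u = sin(2*v), so du = 2*cos(2*v) dv. When v = 0, u = 0; when v = pi/12, u = 1/2.
The integral becomes 2·∫ u**2 du from 0 to 1/2, with antiderivative 2*u**3/3.
Back in v: F(v) = 2*sin(2*v)**3/3.
Then F(pi/12) - F(0) = (1/12) - (0) = 1/12.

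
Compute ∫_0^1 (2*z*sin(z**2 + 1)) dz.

Let u = z**2 + 1, so du = 2*z dz. When z = 0, u = 1; when z = 1, u = 2.
The integral becomes ∫ sin(u) du from 1 to 2, with antiderivative -cos(u).
Back in z: F(z) = -cos(z**2 + 1).
Then F(1) - F(0) = (-cos(2)) - (-cos(1)) = -cos(2) + cos(1).

-cos(2) + cos(1)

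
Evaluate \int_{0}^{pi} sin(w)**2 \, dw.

Use the identity sin^2(w) = (1 - cos(2*w))/2.
An antiderivative is F(w) = w/2 - sin(2*w)/4.
Then F(pi) - F(0) = (pi/2) - (0) = pi/2.

pi/2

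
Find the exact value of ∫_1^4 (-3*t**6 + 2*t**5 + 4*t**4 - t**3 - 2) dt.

-687069/140

By the power rule, an antiderivative is F(t) = -3*t**7/7 + t**6/3 + 4*t**5/5 - t**4/4 - 2*t.
Then F(4) - F(1) = (-515464/105) - (-649/420) = -687069/140.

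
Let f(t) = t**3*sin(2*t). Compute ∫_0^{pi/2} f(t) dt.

pi*(-6 + pi**2)/16

Integrate by parts 3 times (u = t^3, dv = sin(2*t) dt).
An antiderivative is F(t) = -t**3*cos(2*t)/2 + 3*t**2*sin(2*t)/4 + 3*t*cos(2*t)/4 - 3*sin(2*t)/8.
Then F(pi/2) - F(0) = (pi*(-6 + pi**2)/16) - (0) = pi*(-6 + pi**2)/16.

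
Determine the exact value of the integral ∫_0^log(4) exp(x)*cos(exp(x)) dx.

-sin(1) + sin(4)

Let u = exp(x), so du = exp(x) dx. When x = 0, u = 1; when x = log(4), u = 4.
The integral becomes ∫ cos(u) du from 1 to 4, with antiderivative sin(u).
Back in x: F(x) = sin(exp(x)).
Then F(log(4)) - F(0) = (sin(4)) - (sin(1)) = -sin(1) + sin(4).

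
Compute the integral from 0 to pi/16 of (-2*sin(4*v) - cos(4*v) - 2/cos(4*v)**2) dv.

An antiderivative is F(v) = -sin(4*v)/4 + cos(4*v)/2 - tan(4*v)/2.
Then F(pi/16) - F(0) = (-1/2 + sqrt(2)/8) - (1/2) = -1 + sqrt(2)/8.

-1 + sqrt(2)/8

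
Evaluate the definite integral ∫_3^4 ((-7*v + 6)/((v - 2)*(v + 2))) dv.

Factor the denominator: v**2 - 4 = (v + 2)(v - 2).
Partial fractions: (-7*v + 6)/((v - 2)*(v + 2)) = -5/(v + 2) - 2/(v - 2).
An antiderivative is F(v) = -2*log(v - 2) - 5*log(v + 2).
Then F(4) - F(3) = (-5*log(3) - 7*log(2)) - (-5*log(5)) = -5*log(3) - 7*log(2) + 5*log(5).

-5*log(3) - 7*log(2) + 5*log(5)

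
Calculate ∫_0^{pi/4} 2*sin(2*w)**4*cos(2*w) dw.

Let u = sin(2*w), so du = 2*cos(2*w) dw. When w = 0, u = 0; when w = pi/4, u = 1.
The integral becomes ∫ u**4 du from 0 to 1, with antiderivative u**5/5.
Back in w: F(w) = sin(2*w)**5/5.
Then F(pi/4) - F(0) = (1/5) - (0) = 1/5.

1/5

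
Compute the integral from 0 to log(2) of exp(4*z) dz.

Let u = exp(z), so du = exp(z) dz. When z = 0, u = 1; when z = log(2), u = 2.
The integral becomes ∫ u**3 du from 1 to 2, with antiderivative u**4/4.
Back in z: F(z) = exp(4*z)/4.
Then F(log(2)) - F(0) = (4) - (1/4) = 15/4.

15/4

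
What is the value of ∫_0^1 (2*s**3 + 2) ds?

By the power rule, an antiderivative is F(s) = s**4/2 + 2*s.
Then F(1) - F(0) = (5/2) - (0) = 5/2.

5/2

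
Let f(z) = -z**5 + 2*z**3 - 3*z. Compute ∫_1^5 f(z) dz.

-2328

By the power rule, an antiderivative is F(z) = -z**6/6 + z**4/2 - 3*z**2/2.
Then F(5) - F(1) = (-13975/6) - (-7/6) = -2328.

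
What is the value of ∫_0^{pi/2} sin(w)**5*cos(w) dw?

Let u = sin(w), so du = cos(w) dw. When w = 0, u = 0; when w = pi/2, u = 1.
The integral becomes ∫ u**5 du from 0 to 1, with antiderivative u**6/6.
Back in w: F(w) = sin(w)**6/6.
Then F(pi/2) - F(0) = (1/6) - (0) = 1/6.

1/6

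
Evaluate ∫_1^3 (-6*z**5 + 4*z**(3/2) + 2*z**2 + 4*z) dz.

By the power rule, an antiderivative is F(z) = -z**6 + 8*z**(5/2)/5 + 2*z**3/3 + 2*z**2.
Then F(3) - F(1) = (-693 + 72*sqrt(3)/5) - (49/15) = -10444/15 + 72*sqrt(3)/5.

-10444/15 + 72*sqrt(3)/5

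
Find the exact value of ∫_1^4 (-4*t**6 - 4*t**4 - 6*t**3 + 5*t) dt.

By the power rule, an antiderivative is F(t) = -4*t**7/7 - 4*t**5/5 - 3*t**4/2 + 5*t**2/2.
Then F(4) - F(1) = (-368392/35) - (-13/35) = -368379/35.

-368379/35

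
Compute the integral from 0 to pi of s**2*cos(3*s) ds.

-2*pi/9

Integrate by parts twice (u = s^2, dv = cos(3*s) ds).
An antiderivative is F(s) = s**2*sin(3*s)/3 + 2*s*cos(3*s)/9 - 2*sin(3*s)/27.
Then F(pi) - F(0) = (-2*pi/9) - (0) = -2*pi/9.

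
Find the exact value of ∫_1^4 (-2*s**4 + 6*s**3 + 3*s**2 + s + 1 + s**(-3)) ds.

By the power rule, an antiderivative is F(s) = -2*s**5/5 + 3*s**4/2 + s**3 + s**2/2 + s - 1/(2*s**2).
Then F(4) - F(1) = (8059/160) - (31/10) = 7563/160.

7563/160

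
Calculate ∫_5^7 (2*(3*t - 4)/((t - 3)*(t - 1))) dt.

log(48)

Factor the denominator: t**2 - 4*t + 3 = (t - 1)(t - 3).
Partial fractions: 2*(3*t - 4)/((t - 3)*(t - 1)) = 1/(t - 1) + 5/(t - 3).
An antiderivative is F(t) = 5*log(t - 3) + log(t - 1).
Then F(7) - F(5) = (log(3) + 11*log(2)) - (7*log(2)) = log(48).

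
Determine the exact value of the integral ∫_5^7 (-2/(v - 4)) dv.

An antiderivative is F(v) = -2*log(v - 4).
Then F(7) - F(5) = (-log(9)) - (0) = -log(9).

-log(9)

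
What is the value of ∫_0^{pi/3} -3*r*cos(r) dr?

Integrate by parts once (u = r, dv = -3*cos(r) dr).
An antiderivative is F(r) = -3*r*sin(r) - 3*cos(r).
Then F(pi/3) - F(0) = (-sqrt(3)*pi/2 - 3/2) - (-3) = -sqrt(3)*pi/2 + 3/2.

-sqrt(3)*pi/2 + 3/2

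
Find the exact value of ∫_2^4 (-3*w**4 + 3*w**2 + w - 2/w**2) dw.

By the power rule, an antiderivative is F(w) = -3*w**5/5 + w**3 + w**2/2 + 2/w.
Then F(4) - F(2) = (-5419/10) - (-41/5) = -5337/10.

-5337/10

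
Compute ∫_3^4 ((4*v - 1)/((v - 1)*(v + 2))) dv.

Factor the denominator: v**2 + v - 2 = (v + 2)(v - 1).
Partial fractions: (4*v - 1)/((v - 1)*(v + 2)) = 3/(v + 2) + 1/(v - 1).
An antiderivative is F(v) = log(v - 1) + 3*log(v + 2).
Then F(4) - F(3) = (3*log(2) + 4*log(3)) - (log(2) + 3*log(5)) = -3*log(5) + 2*log(2) + 4*log(3).

-3*log(5) + 2*log(2) + 4*log(3)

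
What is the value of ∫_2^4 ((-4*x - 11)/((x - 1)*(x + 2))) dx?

Factor the denominator: x**2 + x - 2 = (x + 2)(x - 1).
Partial fractions: (-4*x - 11)/((x - 1)*(x + 2)) = 1/(x + 2) - 5/(x - 1).
An antiderivative is F(x) = -5*log(x - 1) + log(x + 2).
Then F(4) - F(2) = (log(2/81)) - (log(4)) = -4*log(3) - log(2).

-4*log(3) - log(2)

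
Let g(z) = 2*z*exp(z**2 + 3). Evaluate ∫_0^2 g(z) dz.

Let u = z**2 + 3, so du = 2*z dz. When z = 0, u = 3; when z = 2, u = 7.
The integral becomes ∫ exp(u) du from 3 to 7, with antiderivative exp(u).
Back in z: F(z) = exp(z**2 + 3).
Then F(2) - F(0) = (exp(7)) - (exp(3)) = -exp(3) + exp(7).

-exp(3) + exp(7)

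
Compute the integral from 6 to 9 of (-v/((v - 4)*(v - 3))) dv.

-4*log(5) + 7*log(2)

Factor the denominator: v**2 - 7*v + 12 = (v - 3)(v - 4).
Partial fractions: -v/((v - 4)*(v - 3)) = 3/(v - 3) - 4/(v - 4).
An antiderivative is F(v) = -4*log(v - 4) + 3*log(v - 3).
Then F(9) - F(6) = (-4*log(5) + 3*log(2) + 3*log(3)) - (log(27/16)) = -4*log(5) + 7*log(2).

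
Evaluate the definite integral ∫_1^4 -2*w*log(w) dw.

15/2 - 32*log(2)

Integrate by parts once (u = ln w, dv = -2*w dw).
An antiderivative is F(w) = -w**2*(2*log(w) - 1)/2.
Then F(4) - F(1) = (8 - 32*log(2)) - (1/2) = 15/2 - 32*log(2).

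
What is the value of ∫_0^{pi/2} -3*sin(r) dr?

An antiderivative is F(r) = 3*cos(r).
Then F(pi/2) - F(0) = (0) - (3) = -3.

-3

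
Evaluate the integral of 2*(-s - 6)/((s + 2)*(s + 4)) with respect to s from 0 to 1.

log(25/81)

Factor the denominator: s**2 + 6*s + 8 = (s + 4)(s + 2).
Partial fractions: 2*(-s - 6)/((s + 2)*(s + 4)) = 2/(s + 4) - 4/(s + 2).
An antiderivative is F(s) = -4*log(s + 2) + 2*log(s + 4).
Then F(1) - F(0) = (log(25/81)) - (0) = log(25/81).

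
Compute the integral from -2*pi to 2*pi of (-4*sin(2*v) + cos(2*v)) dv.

0

An antiderivative is F(v) = sin(2*v)/2 + 2*cos(2*v).
Then F(2*pi) - F(-2*pi) = (2) - (2) = 0.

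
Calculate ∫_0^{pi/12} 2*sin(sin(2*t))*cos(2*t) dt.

1 - cos(1/2)

Let u = sin(2*t), so du = 2*cos(2*t) dt. When t = 0, u = 0; when t = pi/12, u = 1/2.
The integral becomes ∫ sin(u) du from 0 to 1/2, with antiderivative -cos(u).
Back in t: F(t) = -cos(sin(2*t)).
Then F(pi/12) - F(0) = (-cos(1/2)) - (-1) = 1 - cos(1/2).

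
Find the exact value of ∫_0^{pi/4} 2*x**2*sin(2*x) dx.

-1/2 + pi/4

Integrate by parts twice (u = x^2, dv = 2*sin(2*x) dx).
An antiderivative is F(x) = -x**2*cos(2*x) + x*sin(2*x) + cos(2*x)/2.
Then F(pi/4) - F(0) = (pi/4) - (1/2) = -1/2 + pi/4.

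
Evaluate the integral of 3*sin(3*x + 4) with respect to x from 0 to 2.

cos(4) - cos(10)

Let u = 3*x + 4, so du = 3 dx. When x = 0, u = 4; when x = 2, u = 10.
The integral becomes ∫ sin(u) du from 4 to 10, with antiderivative -cos(u).
Back in x: F(x) = -cos(3*x + 4).
Then F(2) - F(0) = (-cos(10)) - (-cos(4)) = cos(4) - cos(10).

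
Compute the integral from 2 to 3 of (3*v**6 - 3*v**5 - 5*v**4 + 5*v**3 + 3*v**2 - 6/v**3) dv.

By the power rule, an antiderivative is F(v) = 3*v**7/7 - v**6/2 - v**5 + 5*v**4/4 + v**3 + 3/v**2.
Then F(3) - F(2) = (38503/84) - (549/28) = 9214/21.

9214/21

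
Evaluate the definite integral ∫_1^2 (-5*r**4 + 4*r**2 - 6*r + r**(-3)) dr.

-727/24

By the power rule, an antiderivative is F(r) = -r**5 + 4*r**3/3 - 3*r**2 - 1/(2*r**2).
Then F(2) - F(1) = (-803/24) - (-19/6) = -727/24.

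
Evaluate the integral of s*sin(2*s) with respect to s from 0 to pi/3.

Integrate by parts once (u = s, dv = sin(2*s) ds).
An antiderivative is F(s) = -s*cos(2*s)/2 + sin(2*s)/4.
Then F(pi/3) - F(0) = (sqrt(3)/8 + pi/12) - (0) = sqrt(3)/8 + pi/12.

sqrt(3)/8 + pi/12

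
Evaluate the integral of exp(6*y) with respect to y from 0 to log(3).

364/3

Let u = exp(y), so du = exp(y) dy. When y = 0, u = 1; when y = log(3), u = 3.
The integral becomes ∫ u**5 du from 1 to 3, with antiderivative u**6/6.
Back in y: F(y) = exp(6*y)/6.
Then F(log(3)) - F(0) = (243/2) - (1/6) = 364/3.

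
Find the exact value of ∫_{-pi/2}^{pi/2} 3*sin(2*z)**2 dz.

Use the identity sin^2(2*z) = (1 - cos(4*z))/2.
An antiderivative is F(z) = 3*z/2 - 3*sin(4*z)/8.
Then F(pi/2) - F(-pi/2) = (3*pi/4) - (-3*pi/4) = 3*pi/2.

3*pi/2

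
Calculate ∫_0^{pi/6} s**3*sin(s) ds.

-3 - sqrt(3)*pi**3/432 + pi**2/24 + sqrt(3)*pi/2

Integrate by parts 3 times (u = s^3, dv = sin(s) ds).
An antiderivative is F(s) = -s**3*cos(s) + 3*s**2*sin(s) + 6*s*cos(s) - 6*sin(s).
Then F(pi/6) - F(0) = (-3 - sqrt(3)*pi**3/432 + pi**2/24 + sqrt(3)*pi/2) - (0) = -3 - sqrt(3)*pi**3/432 + pi**2/24 + sqrt(3)*pi/2.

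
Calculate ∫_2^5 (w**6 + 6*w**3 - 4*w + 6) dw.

168447/14

By the power rule, an antiderivative is F(w) = w**7/7 + 3*w**4/2 - 2*w**2 + 6*w.
Then F(5) - F(2) = (169095/14) - (324/7) = 168447/14.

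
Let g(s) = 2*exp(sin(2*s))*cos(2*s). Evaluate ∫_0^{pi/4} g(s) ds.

Let u = sin(2*s), so du = 2*cos(2*s) ds. When s = 0, u = 0; when s = pi/4, u = 1.
The integral becomes ∫ exp(u) du from 0 to 1, with antiderivative exp(u).
Back in s: F(s) = exp(sin(2*s)).
Then F(pi/4) - F(0) = (E) - (1) = -1 + E.

-1 + E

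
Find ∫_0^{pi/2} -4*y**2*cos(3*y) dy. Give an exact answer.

-8/27 + pi**2/3

Integrate by parts twice (u = y^2, dv = -4*cos(3*y) dy).
An antiderivative is F(y) = -4*y**2*sin(3*y)/3 - 8*y*cos(3*y)/9 + 8*sin(3*y)/27.
Then F(pi/2) - F(0) = (-8/27 + pi**2/3) - (0) = -8/27 + pi**2/3.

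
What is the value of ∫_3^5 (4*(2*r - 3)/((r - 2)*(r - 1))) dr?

4*log(2) + 4*log(3)

Factor the denominator: r**2 - 3*r + 2 = (r - 1)(r - 2).
Partial fractions: 4*(2*r - 3)/((r - 2)*(r - 1)) = 4/(r - 1) + 4/(r - 2).
An antiderivative is F(r) = 4*log(r - 2) + 4*log(r - 1).
Then F(5) - F(3) = (4*log(3) + 8*log(2)) - (log(16)) = 4*log(2) + 4*log(3).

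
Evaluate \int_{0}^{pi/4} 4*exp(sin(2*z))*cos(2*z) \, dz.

-2 + 2*E

Let u = sin(2*z), so du = 2*cos(2*z) dz. When z = 0, u = 0; when z = pi/4, u = 1.
The integral becomes 2·∫ exp(u) du from 0 to 1, with antiderivative 2*exp(u).
Back in z: F(z) = 2*exp(sin(2*z)).
Then F(pi/4) - F(0) = (2*E) - (2) = -2 + 2*E.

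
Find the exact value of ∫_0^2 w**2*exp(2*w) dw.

Integrate by parts twice (u = w^2, dv = exp(2*w) dw).
An antiderivative is F(w) = (2*w**2 - 2*w + 1)*exp(2*w)/4.
Then F(2) - F(0) = (5*exp(4)/4) - (1/4) = -1/4 + 5*exp(4)/4.

-1/4 + 5*exp(4)/4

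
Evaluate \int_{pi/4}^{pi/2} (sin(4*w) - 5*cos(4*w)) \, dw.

An antiderivative is F(w) = -5*sin(4*w)/4 - cos(4*w)/4.
Then F(pi/2) - F(pi/4) = (-1/4) - (1/4) = -1/2.

-1/2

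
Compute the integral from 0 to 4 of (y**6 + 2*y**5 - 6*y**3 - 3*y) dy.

69256/21

By the power rule, an antiderivative is F(y) = y**7/7 + y**6/3 - 3*y**4/2 - 3*y**2/2.
Then F(4) - F(0) = (69256/21) - (0) = 69256/21.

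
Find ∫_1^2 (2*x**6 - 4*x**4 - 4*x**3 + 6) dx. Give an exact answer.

87/35

By the power rule, an antiderivative is F(x) = 2*x**7/7 - 4*x**5/5 - x**4 + 6*x.
Then F(2) - F(1) = (244/35) - (157/35) = 87/35.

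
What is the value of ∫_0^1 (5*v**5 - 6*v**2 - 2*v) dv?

By the power rule, an antiderivative is F(v) = 5*v**6/6 - 2*v**3 - v**2.
Then F(1) - F(0) = (-13/6) - (0) = -13/6.

-13/6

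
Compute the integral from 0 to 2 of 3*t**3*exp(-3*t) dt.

Integrate by parts 3 times (u = t^3, dv = 3*exp(-3*t) dt).
An antiderivative is F(t) = (-9*t**3 - 9*t**2 - 6*t - 2)*exp(-3*t)/9.
Then F(2) - F(0) = (-122*exp(-6)/9) - (-2/9) = 2/9 - 122*exp(-6)/9.

2/9 - 122*exp(-6)/9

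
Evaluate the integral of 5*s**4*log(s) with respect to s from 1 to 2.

-31/5 + 32*log(2)

Integrate by parts once (u = ln s, dv = 5*s**4 ds).
An antiderivative is F(s) = s**5*(5*log(s) - 1)/5.
Then F(2) - F(1) = (-32/5 + 32*log(2)) - (-1/5) = -31/5 + 32*log(2).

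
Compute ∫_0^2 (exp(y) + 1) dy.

An antiderivative is F(y) = y + exp(y).
Then F(2) - F(0) = (2 + exp(2)) - (1) = 1 + exp(2).

1 + exp(2)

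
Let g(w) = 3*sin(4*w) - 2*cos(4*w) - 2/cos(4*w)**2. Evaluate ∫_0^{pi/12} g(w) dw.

3/8 - 3*sqrt(3)/4

An antiderivative is F(w) = -sin(4*w)/2 - 3*cos(4*w)/4 - tan(4*w)/2.
Then F(pi/12) - F(0) = (-3*sqrt(3)/4 - 3/8) - (-3/4) = 3/8 - 3*sqrt(3)/4.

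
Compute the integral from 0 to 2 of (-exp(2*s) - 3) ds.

-exp(4)/2 - 11/2

An antiderivative is F(s) = -exp(2*s)/2 - 3*s.
Then F(2) - F(0) = (-exp(4)/2 - 6) - (-1/2) = -exp(4)/2 - 11/2.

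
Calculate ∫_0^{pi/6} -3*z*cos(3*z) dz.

Integrate by parts once (u = z, dv = -3*cos(3*z) dz).
An antiderivative is F(z) = -z*sin(3*z) - cos(3*z)/3.
Then F(pi/6) - F(0) = (-pi/6) - (-1/3) = 1/3 - pi/6.

1/3 - pi/6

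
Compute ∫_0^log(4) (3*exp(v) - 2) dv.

An antiderivative is F(v) = -2*v + 3*exp(v).
Then F(log(4)) - F(0) = (12 - 4*log(2)) - (3) = 9 - log(16).

9 - log(16)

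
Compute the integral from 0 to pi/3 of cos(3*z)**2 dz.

Use the identity cos^2(3*z) = (1 + cos(6*z))/2.
An antiderivative is F(z) = z/2 + sin(6*z)/12.
Then F(pi/3) - F(0) = (pi/6) - (0) = pi/6.

pi/6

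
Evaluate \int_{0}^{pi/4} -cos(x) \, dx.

An antiderivative is F(x) = -sin(x).
Then F(pi/4) - F(0) = (-sqrt(2)/2) - (0) = -sqrt(2)/2.

-sqrt(2)/2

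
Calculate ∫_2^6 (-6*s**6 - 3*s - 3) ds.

-1679268/7

By the power rule, an antiderivative is F(s) = -6*s**7/7 - 3*s**2/2 - 3*s.
Then F(6) - F(2) = (-1680120/7) - (-852/7) = -1679268/7.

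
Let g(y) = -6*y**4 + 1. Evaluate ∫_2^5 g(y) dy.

By the power rule, an antiderivative is F(y) = -6*y**5/5 + y.
Then F(5) - F(2) = (-3745) - (-182/5) = -18543/5.

-18543/5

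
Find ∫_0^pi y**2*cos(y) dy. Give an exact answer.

Integrate by parts twice (u = y^2, dv = cos(y) dy).
An antiderivative is F(y) = y**2*sin(y) + 2*y*cos(y) - 2*sin(y).
Then F(pi) - F(0) = (-2*pi) - (0) = -2*pi.

-2*pi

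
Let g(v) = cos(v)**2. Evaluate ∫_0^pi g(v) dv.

Use the identity cos^2(v) = (1 + cos(2*v))/2.
An antiderivative is F(v) = v/2 + sin(2*v)/4.
Then F(pi) - F(0) = (pi/2) - (0) = pi/2.

pi/2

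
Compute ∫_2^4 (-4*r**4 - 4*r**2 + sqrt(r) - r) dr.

By the power rule, an antiderivative is F(r) = -4*r**5/5 + 2*r**(3/2)/3 - 4*r**3/3 - r**2/2.
Then F(4) - F(2) = (-4536/5) - (-574/15 + 4*sqrt(2)/3) = -13034/15 - 4*sqrt(2)/3.

-13034/15 - 4*sqrt(2)/3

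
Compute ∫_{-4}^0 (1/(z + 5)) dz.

An antiderivative is F(z) = log(z + 5).
Then F(0) - F(-4) = (log(5)) - (0) = log(5).

log(5)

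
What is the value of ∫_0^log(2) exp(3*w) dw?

7/3

Let u = exp(w), so du = exp(w) dw. When w = 0, u = 1; when w = log(2), u = 2.
The integral becomes ∫ u**2 du from 1 to 2, with antiderivative u**3/3.
Back in w: F(w) = exp(3*w)/3.
Then F(log(2)) - F(0) = (8/3) - (1/3) = 7/3.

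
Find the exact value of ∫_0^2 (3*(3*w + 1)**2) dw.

Let u = 3*w + 1, so du = 3 dw. When w = 0, u = 1; when w = 2, u = 7.
The integral becomes ∫ u**2 du from 1 to 7, with antiderivative u**3/3.
Back in w: F(w) = (3*w + 1)**3/3.
Then F(2) - F(0) = (343/3) - (1/3) = 114.

114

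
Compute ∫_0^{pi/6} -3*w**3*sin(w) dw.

Integrate by parts 3 times (u = w^3, dv = -3*sin(w) dw).
An antiderivative is F(w) = 3*w**3*cos(w) - 9*w**2*sin(w) - 18*w*cos(w) + 18*sin(w).
Then F(pi/6) - F(0) = (-3*sqrt(3)*pi/2 - pi**2/8 + sqrt(3)*pi**3/144 + 9) - (0) = -3*sqrt(3)*pi/2 - pi**2/8 + sqrt(3)*pi**3/144 + 9.

-3*sqrt(3)*pi/2 - pi**2/8 + sqrt(3)*pi**3/144 + 9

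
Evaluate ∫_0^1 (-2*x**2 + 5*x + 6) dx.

47/6

By the power rule, an antiderivative is F(x) = -2*x**3/3 + 5*x**2/2 + 6*x.
Then F(1) - F(0) = (47/6) - (0) = 47/6.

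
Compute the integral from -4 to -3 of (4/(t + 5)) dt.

log(16)

An antiderivative is F(t) = 4*log(t + 5).
Then F(-3) - F(-4) = (log(16)) - (0) = log(16).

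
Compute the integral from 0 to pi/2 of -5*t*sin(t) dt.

Integrate by parts once (u = t, dv = -5*sin(t) dt).
An antiderivative is F(t) = 5*t*cos(t) - 5*sin(t).
Then F(pi/2) - F(0) = (-5) - (0) = -5.

-5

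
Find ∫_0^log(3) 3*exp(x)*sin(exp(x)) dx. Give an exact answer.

3*cos(1) - 3*cos(3)

Let u = exp(x), so du = exp(x) dx. When x = 0, u = 1; when x = log(3), u = 3.
The integral becomes 3·∫ sin(u) du from 1 to 3, with antiderivative -3*cos(u).
Back in x: F(x) = -3*cos(exp(x)).
Then F(log(3)) - F(0) = (-3*cos(3)) - (-3*cos(1)) = 3*cos(1) - 3*cos(3).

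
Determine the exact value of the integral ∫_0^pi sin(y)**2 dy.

Use the identity sin^2(y) = (1 - cos(2*y))/2.
An antiderivative is F(y) = y/2 - sin(2*y)/4.
Then F(pi) - F(0) = (pi/2) - (0) = pi/2.

pi/2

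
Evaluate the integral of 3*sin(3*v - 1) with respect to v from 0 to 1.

-cos(2) + cos(1)

Let u = 3*v - 1, so du = 3 dv. When v = 0, u = -1; when v = 1, u = 2.
The integral becomes ∫ sin(u) du from -1 to 2, with antiderivative -cos(u).
Back in v: F(v) = -cos(3*v - 1).
Then F(1) - F(0) = (-cos(2)) - (-cos(1)) = -cos(2) + cos(1).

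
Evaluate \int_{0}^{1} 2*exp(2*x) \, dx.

-1 + exp(2)

An antiderivative is F(x) = exp(2*x).
Then F(1) - F(0) = (exp(2)) - (1) = -1 + exp(2).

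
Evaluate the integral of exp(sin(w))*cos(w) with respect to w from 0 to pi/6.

-1 + exp(1/2)

Let u = sin(w), so du = cos(w) dw. When w = 0, u = 0; when w = pi/6, u = 1/2.
The integral becomes ∫ exp(u) du from 0 to 1/2, with antiderivative exp(u).
Back in w: F(w) = exp(sin(w)).
Then F(pi/6) - F(0) = (exp(1/2)) - (1) = -1 + exp(1/2).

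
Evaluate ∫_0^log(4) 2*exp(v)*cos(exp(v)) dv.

-2*sin(1) + 2*sin(4)

Let u = exp(v), so du = exp(v) dv. When v = 0, u = 1; when v = log(4), u = 4.
The integral becomes 2·∫ cos(u) du from 1 to 4, with antiderivative 2*sin(u).
Back in v: F(v) = 2*sin(exp(v)).
Then F(log(4)) - F(0) = (2*sin(4)) - (2*sin(1)) = -2*sin(1) + 2*sin(4).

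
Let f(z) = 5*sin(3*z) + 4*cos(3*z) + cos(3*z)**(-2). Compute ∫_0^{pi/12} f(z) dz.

2 - sqrt(2)/6

An antiderivative is F(z) = 4*sin(3*z)/3 - 5*cos(3*z)/3 + tan(3*z)/3.
Then F(pi/12) - F(0) = (1/3 - sqrt(2)/6) - (-5/3) = 2 - sqrt(2)/6.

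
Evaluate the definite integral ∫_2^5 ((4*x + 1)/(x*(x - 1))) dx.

-log(5) + 11*log(2)

Factor the denominator: x**2 - x = x(x - 1).
Partial fractions: (4*x + 1)/(x*(x - 1)) = -1/x + 5/(x - 1).
An antiderivative is F(x) = -log(x) + 5*log(x - 1).
Then F(5) - F(2) = (-log(5) + 10*log(2)) - (-log(2)) = -log(5) + 11*log(2).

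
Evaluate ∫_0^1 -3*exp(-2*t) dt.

An antiderivative is F(t) = 3*exp(-2*t)/2.
Then F(1) - F(0) = (3*exp(-2)/2) - (3/2) = -3/2 + 3*exp(-2)/2.

-3/2 + 3*exp(-2)/2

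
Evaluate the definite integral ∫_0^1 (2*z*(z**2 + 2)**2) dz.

Let u = z**2 + 2, so du = 2*z dz. When z = 0, u = 2; when z = 1, u = 3.
The integral becomes ∫ u**2 du from 2 to 3, with antiderivative u**3/3.
Back in z: F(z) = (z**2 + 2)**3/3.
Then F(1) - F(0) = (9) - (8/3) = 19/3.

19/3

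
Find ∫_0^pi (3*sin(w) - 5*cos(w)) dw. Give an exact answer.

6

An antiderivative is F(w) = -5*sin(w) - 3*cos(w).
Then F(pi) - F(0) = (3) - (-3) = 6.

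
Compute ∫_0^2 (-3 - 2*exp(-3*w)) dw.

An antiderivative is F(w) = -3*w + 2*exp(-3*w)/3.
Then F(2) - F(0) = (-6 + 2*exp(-6)/3) - (2/3) = -20/3 + 2*exp(-6)/3.

-20/3 + 2*exp(-6)/3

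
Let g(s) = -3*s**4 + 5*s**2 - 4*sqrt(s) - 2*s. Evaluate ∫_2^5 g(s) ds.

By the power rule, an antiderivative is F(s) = -3*s**5/5 - 8*s**(3/2)/3 + 5*s**3/3 - s**2.
Then F(5) - F(2) = (-5075/3 - 40*sqrt(5)/3) - (-148/15 - 16*sqrt(2)/3) = -8409/5 - 40*sqrt(5)/3 + 16*sqrt(2)/3.

-8409/5 - 40*sqrt(5)/3 + 16*sqrt(2)/3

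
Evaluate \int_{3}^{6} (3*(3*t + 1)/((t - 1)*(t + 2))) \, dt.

Factor the denominator: t**2 + t - 2 = (t + 2)(t - 1).
Partial fractions: 3*(3*t + 1)/((t - 1)*(t + 2)) = 5/(t + 2) + 4/(t - 1).
An antiderivative is F(t) = 4*log(t - 1) + 5*log(t + 2).
Then F(6) - F(3) = (4*log(5) + 15*log(2)) - (4*log(2) + 5*log(5)) = -log(5) + 11*log(2).

-log(5) + 11*log(2)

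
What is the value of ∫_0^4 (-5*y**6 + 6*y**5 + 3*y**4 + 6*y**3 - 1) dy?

By the power rule, an antiderivative is F(y) = -5*y**7/7 + y**6 + 3*y**5/5 + 3*y**4/2 - y.
Then F(4) - F(0) = (-231436/35) - (0) = -231436/35.

-231436/35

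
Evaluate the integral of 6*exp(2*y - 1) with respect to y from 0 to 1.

Let u = 2*y - 1, so du = 2 dy. When y = 0, u = -1; when y = 1, u = 1.
The integral becomes 3·∫ exp(u) du from -1 to 1, with antiderivative 3*exp(u).
Back in y: F(y) = 3*exp(2*y - 1).
Then F(1) - F(0) = (3*exp(1)) - (3*exp(-1)) = 6*sinh(1).

6*sinh(1)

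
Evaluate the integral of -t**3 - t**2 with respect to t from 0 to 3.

-117/4

By the power rule, an antiderivative is F(t) = -t**4/4 - t**3/3.
Then F(3) - F(0) = (-117/4) - (0) = -117/4.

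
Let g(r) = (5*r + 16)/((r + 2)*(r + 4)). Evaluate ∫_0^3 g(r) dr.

-7*log(2) + 2*log(7) + 3*log(5)

Factor the denominator: r**2 + 6*r + 8 = (r + 4)(r + 2).
Partial fractions: (5*r + 16)/((r + 2)*(r + 4)) = 2/(r + 4) + 3/(r + 2).
An antiderivative is F(r) = 3*log(r + 2) + 2*log(r + 4).
Then F(3) - F(0) = (2*log(7) + 3*log(5)) - (7*log(2)) = -7*log(2) + 2*log(7) + 3*log(5).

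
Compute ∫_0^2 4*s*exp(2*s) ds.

Integrate by parts once (u = s, dv = 4*exp(2*s) ds).
An antiderivative is F(s) = (2*s - 1)*exp(2*s).
Then F(2) - F(0) = (3*exp(4)) - (-1) = 1 + 3*exp(4).

1 + 3*exp(4)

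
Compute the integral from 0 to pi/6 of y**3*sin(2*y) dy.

-3*sqrt(3)/16 - pi**3/864 + sqrt(3)*pi**2/96 + pi/16

Integrate by parts 3 times (u = y^3, dv = sin(2*y) dy).
An antiderivative is F(y) = -y**3*cos(2*y)/2 + 3*y**2*sin(2*y)/4 + 3*y*cos(2*y)/4 - 3*sin(2*y)/8.
Then F(pi/6) - F(0) = (-3*sqrt(3)/16 - pi**3/864 + sqrt(3)*pi**2/96 + pi/16) - (0) = -3*sqrt(3)/16 - pi**3/864 + sqrt(3)*pi**2/96 + pi/16.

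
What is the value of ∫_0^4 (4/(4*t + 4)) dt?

log(5)

An antiderivative is F(t) = log(4*t + 4).
Then F(4) - F(0) = (log(20)) - (log(4)) = log(5).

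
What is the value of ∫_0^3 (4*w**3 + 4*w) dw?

99

By the power rule, an antiderivative is F(w) = w**4 + 2*w**2.
Then F(3) - F(0) = (99) - (0) = 99.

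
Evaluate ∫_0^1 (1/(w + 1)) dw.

An antiderivative is F(w) = log(w + 1).
Then F(1) - F(0) = (log(2)) - (0) = log(2).

log(2)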